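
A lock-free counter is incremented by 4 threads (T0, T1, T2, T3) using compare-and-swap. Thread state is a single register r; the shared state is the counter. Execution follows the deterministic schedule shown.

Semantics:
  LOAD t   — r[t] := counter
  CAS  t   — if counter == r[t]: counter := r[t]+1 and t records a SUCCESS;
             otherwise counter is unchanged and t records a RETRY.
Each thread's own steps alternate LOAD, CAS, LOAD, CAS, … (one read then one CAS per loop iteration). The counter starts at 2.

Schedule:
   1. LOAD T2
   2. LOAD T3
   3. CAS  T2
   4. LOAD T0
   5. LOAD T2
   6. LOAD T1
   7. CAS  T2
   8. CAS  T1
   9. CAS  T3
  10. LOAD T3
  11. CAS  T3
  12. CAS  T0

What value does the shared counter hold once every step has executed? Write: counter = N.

counter = 5

step 1: T2 LOAD ⇒ load; ctr=2 reg=2
step 2: T3 LOAD ⇒ load; ctr=2 reg=2
step 3: T2 CAS ⇒ ok; ctr=3 reg=2
step 4: T0 LOAD ⇒ load; ctr=3 reg=3
step 5: T2 LOAD ⇒ load; ctr=3 reg=3
step 6: T1 LOAD ⇒ load; ctr=3 reg=3
step 7: T2 CAS ⇒ ok; ctr=4 reg=3
step 8: T1 CAS ⇒ retry; ctr=4 reg=3
step 9: T3 CAS ⇒ retry; ctr=4 reg=2
step 10: T3 LOAD ⇒ load; ctr=4 reg=4
step 11: T3 CAS ⇒ ok; ctr=5 reg=4
step 12: T0 CAS ⇒ retry; ctr=5 reg=3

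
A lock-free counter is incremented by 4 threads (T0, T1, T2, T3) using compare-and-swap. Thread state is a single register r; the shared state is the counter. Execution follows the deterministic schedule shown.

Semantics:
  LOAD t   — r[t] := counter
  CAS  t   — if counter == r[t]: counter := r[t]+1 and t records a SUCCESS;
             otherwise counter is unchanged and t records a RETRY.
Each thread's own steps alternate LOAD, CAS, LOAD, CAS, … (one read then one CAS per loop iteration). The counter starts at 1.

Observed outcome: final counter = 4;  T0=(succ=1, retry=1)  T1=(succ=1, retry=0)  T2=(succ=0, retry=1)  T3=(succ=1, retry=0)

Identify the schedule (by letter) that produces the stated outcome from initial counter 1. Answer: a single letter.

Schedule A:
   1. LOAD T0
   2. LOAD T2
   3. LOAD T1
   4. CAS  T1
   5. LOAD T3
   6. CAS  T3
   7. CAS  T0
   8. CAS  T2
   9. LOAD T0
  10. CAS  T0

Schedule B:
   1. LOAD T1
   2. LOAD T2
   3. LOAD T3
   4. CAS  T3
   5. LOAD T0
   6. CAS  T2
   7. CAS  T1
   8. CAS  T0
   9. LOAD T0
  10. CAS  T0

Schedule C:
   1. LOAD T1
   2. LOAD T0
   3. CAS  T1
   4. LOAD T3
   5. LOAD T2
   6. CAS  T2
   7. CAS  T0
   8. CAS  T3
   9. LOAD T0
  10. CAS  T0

A

Simulating candidate A:
[1] T0.load  rd  (counter 1, T0.r 1)
[2] T2.load  rd  (counter 1, T2.r 1)
[3] T1.load  rd  (counter 1, T1.r 1)
[4] T1.cas  hit  (counter 2, T1.r 1)
[5] T3.load  rd  (counter 2, T3.r 2)
[6] T3.cas  hit  (counter 3, T3.r 2)
[7] T0.cas  miss  (counter 3, T0.r 1)
[8] T2.cas  miss  (counter 3, T2.r 1)
[9] T0.load  rd  (counter 3, T0.r 3)
[10] T0.cas  hit  (counter 4, T0.r 3)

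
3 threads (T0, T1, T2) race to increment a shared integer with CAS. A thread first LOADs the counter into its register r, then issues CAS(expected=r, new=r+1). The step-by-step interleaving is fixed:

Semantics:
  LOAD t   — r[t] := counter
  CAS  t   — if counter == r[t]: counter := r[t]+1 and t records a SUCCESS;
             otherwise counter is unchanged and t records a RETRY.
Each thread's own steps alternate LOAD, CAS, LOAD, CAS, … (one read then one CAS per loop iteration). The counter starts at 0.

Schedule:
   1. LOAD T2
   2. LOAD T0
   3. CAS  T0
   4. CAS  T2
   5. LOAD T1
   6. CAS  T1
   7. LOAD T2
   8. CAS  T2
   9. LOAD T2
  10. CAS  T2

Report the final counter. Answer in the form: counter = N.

#1 T2 reads 0
#2 T0 reads 0
#3 T0 CAS(0→1) writes; counter now 1
#4 T2 CAS(0→1) fails; counter now 1
#5 T1 reads 1
#6 T1 CAS(1→2) writes; counter now 2
#7 T2 reads 2
#8 T2 CAS(2→3) writes; counter now 3
#9 T2 reads 3
#10 T2 CAS(3→4) writes; counter now 4

counter = 4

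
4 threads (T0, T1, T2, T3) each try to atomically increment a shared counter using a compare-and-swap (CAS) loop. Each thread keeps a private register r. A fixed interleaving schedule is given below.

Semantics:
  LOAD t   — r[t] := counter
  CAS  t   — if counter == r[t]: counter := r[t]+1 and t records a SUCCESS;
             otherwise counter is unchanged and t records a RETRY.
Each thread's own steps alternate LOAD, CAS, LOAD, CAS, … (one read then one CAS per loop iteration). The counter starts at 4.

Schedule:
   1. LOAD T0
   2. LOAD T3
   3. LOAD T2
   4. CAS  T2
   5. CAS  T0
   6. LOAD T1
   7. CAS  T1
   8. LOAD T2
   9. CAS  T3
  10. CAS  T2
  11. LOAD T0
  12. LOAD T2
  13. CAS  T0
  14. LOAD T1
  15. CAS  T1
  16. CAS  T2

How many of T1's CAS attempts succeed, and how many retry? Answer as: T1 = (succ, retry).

[1] T0.load  rd  (counter 4, T0.r 4)
[2] T3.load  rd  (counter 4, T3.r 4)
[3] T2.load  rd  (counter 4, T2.r 4)
[4] T2.cas  hit  (counter 5, T2.r 4)
[5] T0.cas  miss  (counter 5, T0.r 4)
[6] T1.load  rd  (counter 5, T1.r 5)
[7] T1.cas  hit  (counter 6, T1.r 5)
[8] T2.load  rd  (counter 6, T2.r 6)
[9] T3.cas  miss  (counter 6, T3.r 4)
[10] T2.cas  hit  (counter 7, T2.r 6)
[11] T0.load  rd  (counter 7, T0.r 7)
[12] T2.load  rd  (counter 7, T2.r 7)
[13] T0.cas  hit  (counter 8, T0.r 7)
[14] T1.load  rd  (counter 8, T1.r 8)
[15] T1.cas  hit  (counter 9, T1.r 8)
[16] T2.cas  miss  (counter 9, T2.r 7)

T1 = (2, 0)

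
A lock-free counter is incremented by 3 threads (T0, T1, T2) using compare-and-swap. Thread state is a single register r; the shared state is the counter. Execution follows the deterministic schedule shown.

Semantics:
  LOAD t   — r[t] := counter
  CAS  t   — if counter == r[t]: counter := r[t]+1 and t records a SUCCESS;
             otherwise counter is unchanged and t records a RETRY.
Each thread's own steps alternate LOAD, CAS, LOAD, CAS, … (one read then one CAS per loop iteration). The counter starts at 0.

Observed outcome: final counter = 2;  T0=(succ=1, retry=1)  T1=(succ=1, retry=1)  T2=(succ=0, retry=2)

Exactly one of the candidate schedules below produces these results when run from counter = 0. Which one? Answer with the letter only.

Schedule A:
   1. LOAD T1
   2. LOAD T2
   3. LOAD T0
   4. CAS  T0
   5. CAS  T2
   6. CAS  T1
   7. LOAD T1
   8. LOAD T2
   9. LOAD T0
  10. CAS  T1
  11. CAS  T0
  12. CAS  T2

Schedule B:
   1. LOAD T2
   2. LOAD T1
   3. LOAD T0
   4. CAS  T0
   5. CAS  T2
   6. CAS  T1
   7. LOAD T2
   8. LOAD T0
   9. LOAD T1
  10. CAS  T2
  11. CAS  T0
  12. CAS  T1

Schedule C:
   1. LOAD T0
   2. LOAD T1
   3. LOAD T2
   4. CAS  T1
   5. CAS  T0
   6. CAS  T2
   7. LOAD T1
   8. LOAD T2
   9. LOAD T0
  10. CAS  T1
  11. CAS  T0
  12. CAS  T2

A

Run A:
   1) LOAD T1:  M=0  r_T1=0
   2) LOAD T2:  M=0  r_T2=0
   3) LOAD T0:  M=0  r_T0=0
   4) CAS  T0:  M=1  r_T0=0 ✓
   5) CAS  T2:  M=1  r_T2=0 ✗
   6) CAS  T1:  M=1  r_T1=0 ✗
   7) LOAD T1:  M=1  r_T1=1
   8) LOAD T2:  M=1  r_T2=1
   9) LOAD T0:  M=1  r_T0=1
  10) CAS  T1:  M=2  r_T1=1 ✓
  11) CAS  T0:  M=2  r_T0=1 ✗
  12) CAS  T2:  M=2  r_T2=1 ✗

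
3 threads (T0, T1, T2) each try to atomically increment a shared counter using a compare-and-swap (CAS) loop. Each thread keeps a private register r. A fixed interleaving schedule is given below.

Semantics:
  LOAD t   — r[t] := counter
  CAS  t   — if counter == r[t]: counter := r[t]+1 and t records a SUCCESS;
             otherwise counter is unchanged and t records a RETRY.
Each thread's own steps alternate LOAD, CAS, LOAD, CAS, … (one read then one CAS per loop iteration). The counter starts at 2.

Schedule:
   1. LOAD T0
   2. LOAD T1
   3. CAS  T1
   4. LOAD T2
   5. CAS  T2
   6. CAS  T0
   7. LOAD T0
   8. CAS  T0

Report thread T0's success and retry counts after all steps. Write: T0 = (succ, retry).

T0 = (1, 1)

1. LOAD T0 → mem=2 r[T0]=2 [LOAD]
2. LOAD T1 → mem=2 r[T1]=2 [LOAD]
3. CAS T1 → mem=3 r[T1]=2 [OK]
4. LOAD T2 → mem=3 r[T2]=3 [LOAD]
5. CAS T2 → mem=4 r[T2]=3 [OK]
6. CAS T0 → mem=4 r[T0]=2 [RETRY]
7. LOAD T0 → mem=4 r[T0]=4 [LOAD]
8. CAS T0 → mem=5 r[T0]=4 [OK]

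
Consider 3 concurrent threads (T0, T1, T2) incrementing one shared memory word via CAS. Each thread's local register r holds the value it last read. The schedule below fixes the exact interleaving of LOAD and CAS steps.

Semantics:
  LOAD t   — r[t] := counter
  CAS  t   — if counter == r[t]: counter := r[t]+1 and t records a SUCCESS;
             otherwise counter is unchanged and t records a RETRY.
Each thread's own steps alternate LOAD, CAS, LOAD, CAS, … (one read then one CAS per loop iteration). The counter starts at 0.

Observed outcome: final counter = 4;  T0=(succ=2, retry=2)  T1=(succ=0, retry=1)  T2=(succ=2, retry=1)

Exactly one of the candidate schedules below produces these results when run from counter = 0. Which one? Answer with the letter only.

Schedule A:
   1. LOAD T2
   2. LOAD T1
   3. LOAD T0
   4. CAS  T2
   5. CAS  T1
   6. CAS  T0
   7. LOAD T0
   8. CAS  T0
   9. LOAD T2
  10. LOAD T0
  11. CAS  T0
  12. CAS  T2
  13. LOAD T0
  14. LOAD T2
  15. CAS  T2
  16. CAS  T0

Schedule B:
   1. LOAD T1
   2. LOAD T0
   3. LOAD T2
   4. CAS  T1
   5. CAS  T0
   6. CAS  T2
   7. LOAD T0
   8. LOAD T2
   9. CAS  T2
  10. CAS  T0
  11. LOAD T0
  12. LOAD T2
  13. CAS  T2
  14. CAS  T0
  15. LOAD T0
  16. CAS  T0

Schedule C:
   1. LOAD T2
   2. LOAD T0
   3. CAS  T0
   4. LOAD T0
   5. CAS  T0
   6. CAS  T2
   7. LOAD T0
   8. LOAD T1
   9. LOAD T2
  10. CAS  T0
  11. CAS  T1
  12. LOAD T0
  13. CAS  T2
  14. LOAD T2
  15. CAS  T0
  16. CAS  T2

A

Run A:
   1) LOAD T2:  M=0  r_T2=0
   2) LOAD T1:  M=0  r_T1=0
   3) LOAD T0:  M=0  r_T0=0
   4) CAS  T2:  M=1  r_T2=0 ✓
   5) CAS  T1:  M=1  r_T1=0 ✗
   6) CAS  T0:  M=1  r_T0=0 ✗
   7) LOAD T0:  M=1  r_T0=1
   8) CAS  T0:  M=2  r_T0=1 ✓
   9) LOAD T2:  M=2  r_T2=2
  10) LOAD T0:  M=2  r_T0=2
  11) CAS  T0:  M=3  r_T0=2 ✓
  12) CAS  T2:  M=3  r_T2=2 ✗
  13) LOAD T0:  M=3  r_T0=3
  14) LOAD T2:  M=3  r_T2=3
  15) CAS  T2:  M=4  r_T2=3 ✓
  16) CAS  T0:  M=4  r_T0=3 ✗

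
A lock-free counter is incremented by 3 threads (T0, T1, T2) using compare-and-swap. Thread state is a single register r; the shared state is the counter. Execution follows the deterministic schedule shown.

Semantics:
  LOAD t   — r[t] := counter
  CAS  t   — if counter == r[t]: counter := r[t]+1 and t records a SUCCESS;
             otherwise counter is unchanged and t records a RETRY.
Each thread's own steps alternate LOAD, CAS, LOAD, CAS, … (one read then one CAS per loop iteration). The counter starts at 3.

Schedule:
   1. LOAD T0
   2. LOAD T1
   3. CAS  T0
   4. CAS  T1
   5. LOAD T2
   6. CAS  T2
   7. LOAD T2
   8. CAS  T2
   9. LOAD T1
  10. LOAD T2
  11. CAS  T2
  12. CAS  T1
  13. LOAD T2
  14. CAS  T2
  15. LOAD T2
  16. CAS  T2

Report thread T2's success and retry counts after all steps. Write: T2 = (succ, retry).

   1) LOAD T0:  M=3  r_T0=3
   2) LOAD T1:  M=3  r_T1=3
   3) CAS  T0:  M=4  r_T0=3 ✓
   4) CAS  T1:  M=4  r_T1=3 ✗
   5) LOAD T2:  M=4  r_T2=4
   6) CAS  T2:  M=5  r_T2=4 ✓
   7) LOAD T2:  M=5  r_T2=5
   8) CAS  T2:  M=6  r_T2=5 ✓
   9) LOAD T1:  M=6  r_T1=6
  10) LOAD T2:  M=6  r_T2=6
  11) CAS  T2:  M=7  r_T2=6 ✓
  12) CAS  T1:  M=7  r_T1=6 ✗
  13) LOAD T2:  M=7  r_T2=7
  14) CAS  T2:  M=8  r_T2=7 ✓
  15) LOAD T2:  M=8  r_T2=8
  16) CAS  T2:  M=9  r_T2=8 ✓

T2 = (5, 0)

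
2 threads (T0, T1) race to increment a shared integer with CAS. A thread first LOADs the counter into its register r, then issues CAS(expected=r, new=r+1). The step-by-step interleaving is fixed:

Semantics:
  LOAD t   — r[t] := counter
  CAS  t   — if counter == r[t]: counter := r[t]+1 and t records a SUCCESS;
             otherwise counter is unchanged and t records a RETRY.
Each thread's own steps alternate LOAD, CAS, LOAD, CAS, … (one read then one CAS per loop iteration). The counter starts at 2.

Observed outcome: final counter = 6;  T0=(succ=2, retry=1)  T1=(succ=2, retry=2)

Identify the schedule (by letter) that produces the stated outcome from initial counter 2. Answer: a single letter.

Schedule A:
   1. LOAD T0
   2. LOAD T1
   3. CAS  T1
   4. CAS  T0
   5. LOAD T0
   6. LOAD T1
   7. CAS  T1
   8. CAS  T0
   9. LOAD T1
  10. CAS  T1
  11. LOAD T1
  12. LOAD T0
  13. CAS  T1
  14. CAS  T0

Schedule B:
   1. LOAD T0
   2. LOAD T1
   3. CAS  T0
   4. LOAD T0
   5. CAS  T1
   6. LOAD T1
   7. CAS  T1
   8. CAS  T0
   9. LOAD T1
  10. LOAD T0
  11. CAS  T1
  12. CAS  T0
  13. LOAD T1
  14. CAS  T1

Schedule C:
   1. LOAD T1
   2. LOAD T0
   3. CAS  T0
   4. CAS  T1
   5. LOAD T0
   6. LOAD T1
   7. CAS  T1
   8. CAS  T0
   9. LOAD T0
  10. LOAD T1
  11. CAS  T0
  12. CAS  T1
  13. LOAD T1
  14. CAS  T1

C

Simulating candidate C:
T1 LOAD — after: cnt=2, r=2 — load
T0 LOAD — after: cnt=2, r=2 — load
T0 CAS — after: cnt=3, r=2 — ok
T1 CAS — after: cnt=3, r=2 — retry
T0 LOAD — after: cnt=3, r=3 — load
T1 LOAD — after: cnt=3, r=3 — load
T1 CAS — after: cnt=4, r=3 — ok
T0 CAS — after: cnt=4, r=3 — retry
T0 LOAD — after: cnt=4, r=4 — load
T1 LOAD — after: cnt=4, r=4 — load
T0 CAS — after: cnt=5, r=4 — ok
T1 CAS — after: cnt=5, r=4 — retry
T1 LOAD — after: cnt=5, r=5 — load
T1 CAS — after: cnt=6, r=5 — ok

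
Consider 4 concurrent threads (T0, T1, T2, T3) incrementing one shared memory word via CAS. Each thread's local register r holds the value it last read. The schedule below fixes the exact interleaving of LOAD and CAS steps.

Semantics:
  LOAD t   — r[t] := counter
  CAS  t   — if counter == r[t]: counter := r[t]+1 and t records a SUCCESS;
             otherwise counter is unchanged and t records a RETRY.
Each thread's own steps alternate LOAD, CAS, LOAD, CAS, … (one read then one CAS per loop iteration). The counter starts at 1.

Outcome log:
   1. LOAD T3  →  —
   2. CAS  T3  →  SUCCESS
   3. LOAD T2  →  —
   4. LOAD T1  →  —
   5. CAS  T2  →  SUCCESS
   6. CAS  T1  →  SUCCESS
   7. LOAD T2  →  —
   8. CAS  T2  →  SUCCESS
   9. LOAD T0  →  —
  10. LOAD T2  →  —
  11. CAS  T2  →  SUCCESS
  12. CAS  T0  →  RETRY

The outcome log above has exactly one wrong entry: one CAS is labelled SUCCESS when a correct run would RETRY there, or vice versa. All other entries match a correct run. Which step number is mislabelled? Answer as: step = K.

step = 6

Reference trace:
[1] T3.load  rd  (counter 1, T3.r 1)
[2] T3.cas  hit  (counter 2, T3.r 1)
[3] T2.load  rd  (counter 2, T2.r 2)
[4] T1.load  rd  (counter 2, T1.r 2)
[5] T2.cas  hit  (counter 3, T2.r 2)
[6] T1.cas  miss  (counter 3, T1.r 2)
[7] T2.load  rd  (counter 3, T2.r 3)
[8] T2.cas  hit  (counter 4, T2.r 3)
[9] T0.load  rd  (counter 4, T0.r 4)
[10] T2.load  rd  (counter 4, T2.r 4)
[11] T2.cas  hit  (counter 5, T2.r 4)
[12] T0.cas  miss  (counter 5, T0.r 4)
Log disagrees first at step 6.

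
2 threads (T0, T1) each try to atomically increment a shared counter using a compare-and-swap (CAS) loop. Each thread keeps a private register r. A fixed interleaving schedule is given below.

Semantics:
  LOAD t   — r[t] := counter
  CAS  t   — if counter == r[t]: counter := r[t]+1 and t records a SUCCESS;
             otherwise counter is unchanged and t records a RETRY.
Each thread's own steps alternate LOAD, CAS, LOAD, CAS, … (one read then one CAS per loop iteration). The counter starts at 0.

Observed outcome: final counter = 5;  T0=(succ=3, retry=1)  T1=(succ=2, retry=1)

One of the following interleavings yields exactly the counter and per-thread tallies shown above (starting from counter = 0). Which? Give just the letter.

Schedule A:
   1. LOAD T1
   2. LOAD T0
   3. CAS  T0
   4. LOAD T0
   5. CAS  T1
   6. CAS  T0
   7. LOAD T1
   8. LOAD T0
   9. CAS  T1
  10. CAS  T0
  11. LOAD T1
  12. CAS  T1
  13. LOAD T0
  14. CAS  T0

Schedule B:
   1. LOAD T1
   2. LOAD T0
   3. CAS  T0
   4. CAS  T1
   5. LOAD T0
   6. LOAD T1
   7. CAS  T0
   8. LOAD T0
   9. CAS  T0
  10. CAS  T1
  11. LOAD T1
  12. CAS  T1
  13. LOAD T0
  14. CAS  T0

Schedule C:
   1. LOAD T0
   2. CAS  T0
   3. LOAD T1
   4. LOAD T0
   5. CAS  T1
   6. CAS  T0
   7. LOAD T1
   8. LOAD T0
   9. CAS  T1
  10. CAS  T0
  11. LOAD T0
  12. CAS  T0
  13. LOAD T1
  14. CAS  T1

Tracing schedule A:
#1 T1 reads 0
#2 T0 reads 0
#3 T0 CAS(0→1) writes; counter now 1
#4 T0 reads 1
#5 T1 CAS(0→1) fails; counter now 1
#6 T0 CAS(1→2) writes; counter now 2
#7 T1 reads 2
#8 T0 reads 2
#9 T1 CAS(2→3) writes; counter now 3
#10 T0 CAS(2→3) fails; counter now 3
#11 T1 reads 3
#12 T1 CAS(3→4) writes; counter now 4
#13 T0 reads 4
#14 T0 CAS(4→5) writes; counter now 5

A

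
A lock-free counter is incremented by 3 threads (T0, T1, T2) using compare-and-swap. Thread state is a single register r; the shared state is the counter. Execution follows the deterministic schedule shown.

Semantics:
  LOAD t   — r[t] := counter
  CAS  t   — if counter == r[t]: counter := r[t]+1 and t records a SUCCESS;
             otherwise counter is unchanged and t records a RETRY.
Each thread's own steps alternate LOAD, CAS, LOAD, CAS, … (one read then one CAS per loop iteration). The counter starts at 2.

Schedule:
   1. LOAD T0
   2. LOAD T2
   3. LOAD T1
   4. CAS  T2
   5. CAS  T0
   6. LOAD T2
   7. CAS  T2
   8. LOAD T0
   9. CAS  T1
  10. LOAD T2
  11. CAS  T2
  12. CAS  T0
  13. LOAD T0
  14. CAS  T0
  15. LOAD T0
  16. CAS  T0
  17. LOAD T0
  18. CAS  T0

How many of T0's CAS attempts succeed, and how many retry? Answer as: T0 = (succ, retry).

#1 T0 reads 2
#2 T2 reads 2
#3 T1 reads 2
#4 T2 CAS(2→3) writes; counter now 3
#5 T0 CAS(2→3) fails; counter now 3
#6 T2 reads 3
#7 T2 CAS(3→4) writes; counter now 4
#8 T0 reads 4
#9 T1 CAS(2→3) fails; counter now 4
#10 T2 reads 4
#11 T2 CAS(4→5) writes; counter now 5
#12 T0 CAS(4→5) fails; counter now 5
#13 T0 reads 5
#14 T0 CAS(5→6) writes; counter now 6
#15 T0 reads 6
#16 T0 CAS(6→7) writes; counter now 7
#17 T0 reads 7
#18 T0 CAS(7→8) writes; counter now 8

T0 = (3, 2)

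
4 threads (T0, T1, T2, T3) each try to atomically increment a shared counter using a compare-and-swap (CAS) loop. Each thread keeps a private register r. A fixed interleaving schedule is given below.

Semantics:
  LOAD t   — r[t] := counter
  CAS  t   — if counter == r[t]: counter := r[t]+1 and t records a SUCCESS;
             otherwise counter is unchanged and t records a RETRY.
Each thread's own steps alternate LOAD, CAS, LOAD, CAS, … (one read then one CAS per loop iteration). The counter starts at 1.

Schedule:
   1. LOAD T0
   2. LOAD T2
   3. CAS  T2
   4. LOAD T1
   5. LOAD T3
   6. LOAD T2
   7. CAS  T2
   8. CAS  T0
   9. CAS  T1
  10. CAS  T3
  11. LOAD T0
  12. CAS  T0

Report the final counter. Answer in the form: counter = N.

counter = 4

T0 LOAD — after: cnt=1, r=1 — load
T2 LOAD — after: cnt=1, r=1 — load
T2 CAS — after: cnt=2, r=1 — ok
T1 LOAD — after: cnt=2, r=2 — load
T3 LOAD — after: cnt=2, r=2 — load
T2 LOAD — after: cnt=2, r=2 — load
T2 CAS — after: cnt=3, r=2 — ok
T0 CAS — after: cnt=3, r=1 — retry
T1 CAS — after: cnt=3, r=2 — retry
T3 CAS — after: cnt=3, r=2 — retry
T0 LOAD — after: cnt=3, r=3 — load
T0 CAS — after: cnt=4, r=3 — ok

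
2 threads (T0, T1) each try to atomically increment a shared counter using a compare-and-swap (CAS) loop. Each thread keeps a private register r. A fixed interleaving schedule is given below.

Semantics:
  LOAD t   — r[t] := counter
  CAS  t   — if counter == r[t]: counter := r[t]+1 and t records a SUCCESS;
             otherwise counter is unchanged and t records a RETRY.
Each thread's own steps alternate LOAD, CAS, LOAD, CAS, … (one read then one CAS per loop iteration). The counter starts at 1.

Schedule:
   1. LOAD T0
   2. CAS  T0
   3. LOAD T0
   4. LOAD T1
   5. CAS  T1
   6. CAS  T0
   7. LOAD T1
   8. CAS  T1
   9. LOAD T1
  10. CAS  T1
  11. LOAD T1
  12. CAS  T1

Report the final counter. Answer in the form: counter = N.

counter = 6

[1] T0.load  rd  (counter 1, T0.r 1)
[2] T0.cas  hit  (counter 2, T0.r 1)
[3] T0.load  rd  (counter 2, T0.r 2)
[4] T1.load  rd  (counter 2, T1.r 2)
[5] T1.cas  hit  (counter 3, T1.r 2)
[6] T0.cas  miss  (counter 3, T0.r 2)
[7] T1.load  rd  (counter 3, T1.r 3)
[8] T1.cas  hit  (counter 4, T1.r 3)
[9] T1.load  rd  (counter 4, T1.r 4)
[10] T1.cas  hit  (counter 5, T1.r 4)
[11] T1.load  rd  (counter 5, T1.r 5)
[12] T1.cas  hit  (counter 6, T1.r 5)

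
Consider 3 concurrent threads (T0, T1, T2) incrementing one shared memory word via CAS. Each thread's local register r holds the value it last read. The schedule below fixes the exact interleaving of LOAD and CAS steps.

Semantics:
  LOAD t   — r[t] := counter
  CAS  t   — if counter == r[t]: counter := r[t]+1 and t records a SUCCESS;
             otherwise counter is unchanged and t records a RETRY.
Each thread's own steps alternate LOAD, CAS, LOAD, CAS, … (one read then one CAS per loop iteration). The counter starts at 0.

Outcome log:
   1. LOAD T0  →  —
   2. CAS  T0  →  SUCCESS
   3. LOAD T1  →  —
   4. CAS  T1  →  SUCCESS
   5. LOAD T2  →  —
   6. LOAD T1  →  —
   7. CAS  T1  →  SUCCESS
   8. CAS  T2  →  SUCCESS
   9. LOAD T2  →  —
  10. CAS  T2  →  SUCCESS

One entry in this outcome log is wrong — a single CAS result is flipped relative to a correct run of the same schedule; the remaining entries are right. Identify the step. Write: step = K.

Re-executing:
[1] T0.load  rd  (counter 0, T0.r 0)
[2] T0.cas  hit  (counter 1, T0.r 0)
[3] T1.load  rd  (counter 1, T1.r 1)
[4] T1.cas  hit  (counter 2, T1.r 1)
[5] T2.load  rd  (counter 2, T2.r 2)
[6] T1.load  rd  (counter 2, T1.r 2)
[7] T1.cas  hit  (counter 3, T1.r 2)
[8] T2.cas  miss  (counter 3, T2.r 2)
[9] T2.load  rd  (counter 3, T2.r 3)
[10] T2.cas  hit  (counter 4, T2.r 3)
Log disagrees first at step 8.

step = 8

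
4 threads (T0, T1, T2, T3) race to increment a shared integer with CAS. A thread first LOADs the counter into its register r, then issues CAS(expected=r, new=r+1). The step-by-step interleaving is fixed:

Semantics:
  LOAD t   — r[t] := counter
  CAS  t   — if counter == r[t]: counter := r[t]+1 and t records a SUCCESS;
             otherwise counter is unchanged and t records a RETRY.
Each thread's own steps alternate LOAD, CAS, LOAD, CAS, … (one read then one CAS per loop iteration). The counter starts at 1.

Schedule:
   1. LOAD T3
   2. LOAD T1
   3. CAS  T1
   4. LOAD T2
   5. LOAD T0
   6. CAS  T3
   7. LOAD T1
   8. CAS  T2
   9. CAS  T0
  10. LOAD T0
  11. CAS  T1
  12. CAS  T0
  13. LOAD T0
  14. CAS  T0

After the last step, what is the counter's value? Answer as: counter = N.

1. LOAD T3 → mem=1 r[T3]=1 [LOAD]
2. LOAD T1 → mem=1 r[T1]=1 [LOAD]
3. CAS T1 → mem=2 r[T1]=1 [OK]
4. LOAD T2 → mem=2 r[T2]=2 [LOAD]
5. LOAD T0 → mem=2 r[T0]=2 [LOAD]
6. CAS T3 → mem=2 r[T3]=1 [RETRY]
7. LOAD T1 → mem=2 r[T1]=2 [LOAD]
8. CAS T2 → mem=3 r[T2]=2 [OK]
9. CAS T0 → mem=3 r[T0]=2 [RETRY]
10. LOAD T0 → mem=3 r[T0]=3 [LOAD]
11. CAS T1 → mem=3 r[T1]=2 [RETRY]
12. CAS T0 → mem=4 r[T0]=3 [OK]
13. LOAD T0 → mem=4 r[T0]=4 [LOAD]
14. CAS T0 → mem=5 r[T0]=4 [OK]

counter = 5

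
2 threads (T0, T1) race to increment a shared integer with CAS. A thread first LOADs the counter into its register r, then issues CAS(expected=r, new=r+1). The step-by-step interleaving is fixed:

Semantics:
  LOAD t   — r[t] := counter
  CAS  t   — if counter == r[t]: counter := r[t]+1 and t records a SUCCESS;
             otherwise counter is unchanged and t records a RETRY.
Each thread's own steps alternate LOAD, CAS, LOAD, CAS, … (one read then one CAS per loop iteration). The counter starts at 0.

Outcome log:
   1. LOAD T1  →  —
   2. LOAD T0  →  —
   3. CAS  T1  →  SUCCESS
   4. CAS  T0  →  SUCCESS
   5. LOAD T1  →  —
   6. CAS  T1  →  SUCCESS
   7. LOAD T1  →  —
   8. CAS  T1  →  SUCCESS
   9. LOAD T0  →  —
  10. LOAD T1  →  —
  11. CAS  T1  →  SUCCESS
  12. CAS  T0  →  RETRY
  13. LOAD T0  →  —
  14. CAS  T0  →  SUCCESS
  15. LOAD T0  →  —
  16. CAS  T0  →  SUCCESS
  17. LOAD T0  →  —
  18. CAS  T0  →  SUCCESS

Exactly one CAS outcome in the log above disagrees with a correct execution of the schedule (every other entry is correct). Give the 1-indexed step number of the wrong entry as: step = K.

step = 4

Reference trace:
T1 LOAD — after: cnt=0, r=0 — load
T0 LOAD — after: cnt=0, r=0 — load
T1 CAS — after: cnt=1, r=0 — ok
T0 CAS — after: cnt=1, r=0 — retry
T1 LOAD — after: cnt=1, r=1 — load
T1 CAS — after: cnt=2, r=1 — ok
T1 LOAD — after: cnt=2, r=2 — load
T1 CAS — after: cnt=3, r=2 — ok
T0 LOAD — after: cnt=3, r=3 — load
T1 LOAD — after: cnt=3, r=3 — load
T1 CAS — after: cnt=4, r=3 — ok
T0 CAS — after: cnt=4, r=3 — retry
T0 LOAD — after: cnt=4, r=4 — load
T0 CAS — after: cnt=5, r=4 — ok
T0 LOAD — after: cnt=5, r=5 — load
T0 CAS — after: cnt=6, r=5 — ok
T0 LOAD — after: cnt=6, r=6 — load
T0 CAS — after: cnt=7, r=6 — ok
Log disagrees first at step 4.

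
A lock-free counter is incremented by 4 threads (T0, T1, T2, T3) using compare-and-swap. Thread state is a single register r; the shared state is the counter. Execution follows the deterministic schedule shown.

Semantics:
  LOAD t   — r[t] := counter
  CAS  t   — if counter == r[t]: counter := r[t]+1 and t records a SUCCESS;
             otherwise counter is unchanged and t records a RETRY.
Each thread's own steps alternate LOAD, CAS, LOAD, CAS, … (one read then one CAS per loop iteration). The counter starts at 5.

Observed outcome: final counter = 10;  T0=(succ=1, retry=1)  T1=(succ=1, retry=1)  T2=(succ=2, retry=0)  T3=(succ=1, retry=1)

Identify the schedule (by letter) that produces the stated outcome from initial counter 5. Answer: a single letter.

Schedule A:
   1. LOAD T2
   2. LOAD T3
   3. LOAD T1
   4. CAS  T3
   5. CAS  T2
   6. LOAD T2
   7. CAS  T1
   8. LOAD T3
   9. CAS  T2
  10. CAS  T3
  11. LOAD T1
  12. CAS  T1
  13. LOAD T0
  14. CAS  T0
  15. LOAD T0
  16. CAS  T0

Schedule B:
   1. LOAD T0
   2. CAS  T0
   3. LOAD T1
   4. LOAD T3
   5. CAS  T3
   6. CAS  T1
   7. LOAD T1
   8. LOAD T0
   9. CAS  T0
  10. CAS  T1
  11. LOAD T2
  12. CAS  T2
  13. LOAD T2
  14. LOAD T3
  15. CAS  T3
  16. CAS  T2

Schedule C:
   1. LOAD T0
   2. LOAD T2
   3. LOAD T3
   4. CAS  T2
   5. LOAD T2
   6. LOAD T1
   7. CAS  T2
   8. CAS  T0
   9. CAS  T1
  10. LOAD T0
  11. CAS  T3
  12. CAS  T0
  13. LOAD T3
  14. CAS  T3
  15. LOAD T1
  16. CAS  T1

Simulating candidate C:
#1 T0 reads 5
#2 T2 reads 5
#3 T3 reads 5
#4 T2 CAS(5→6) writes; counter now 6
#5 T2 reads 6
#6 T1 reads 6
#7 T2 CAS(6→7) writes; counter now 7
#8 T0 CAS(5→6) fails; counter now 7
#9 T1 CAS(6→7) fails; counter now 7
#10 T0 reads 7
#11 T3 CAS(5→6) fails; counter now 7
#12 T0 CAS(7→8) writes; counter now 8
#13 T3 reads 8
#14 T3 CAS(8→9) writes; counter now 9
#15 T1 reads 9
#16 T1 CAS(9→10) writes; counter now 10

C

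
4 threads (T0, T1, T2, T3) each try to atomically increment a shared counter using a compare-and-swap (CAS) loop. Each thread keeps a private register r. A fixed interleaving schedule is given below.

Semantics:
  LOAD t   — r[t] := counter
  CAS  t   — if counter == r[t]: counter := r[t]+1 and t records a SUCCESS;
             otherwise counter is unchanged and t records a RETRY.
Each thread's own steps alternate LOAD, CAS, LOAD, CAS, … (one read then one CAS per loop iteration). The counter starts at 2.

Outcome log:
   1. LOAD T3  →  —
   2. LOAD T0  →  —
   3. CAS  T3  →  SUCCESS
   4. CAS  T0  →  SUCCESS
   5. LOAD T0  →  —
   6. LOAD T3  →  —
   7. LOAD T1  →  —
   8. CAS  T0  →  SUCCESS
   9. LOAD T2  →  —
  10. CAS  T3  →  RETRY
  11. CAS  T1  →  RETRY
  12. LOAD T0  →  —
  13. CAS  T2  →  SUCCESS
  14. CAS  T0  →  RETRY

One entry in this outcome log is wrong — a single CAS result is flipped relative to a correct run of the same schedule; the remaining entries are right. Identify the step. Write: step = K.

step = 4

Reference trace:
step 1: T3 LOAD ⇒ load; ctr=2 reg=2
step 2: T0 LOAD ⇒ load; ctr=2 reg=2
step 3: T3 CAS ⇒ ok; ctr=3 reg=2
step 4: T0 CAS ⇒ retry; ctr=3 reg=2
step 5: T0 LOAD ⇒ load; ctr=3 reg=3
step 6: T3 LOAD ⇒ load; ctr=3 reg=3
step 7: T1 LOAD ⇒ load; ctr=3 reg=3
step 8: T0 CAS ⇒ ok; ctr=4 reg=3
step 9: T2 LOAD ⇒ load; ctr=4 reg=4
step 10: T3 CAS ⇒ retry; ctr=4 reg=3
step 11: T1 CAS ⇒ retry; ctr=4 reg=3
step 12: T0 LOAD ⇒ load; ctr=4 reg=4
step 13: T2 CAS ⇒ ok; ctr=5 reg=4
step 14: T0 CAS ⇒ retry; ctr=5 reg=4
Flip is step 4.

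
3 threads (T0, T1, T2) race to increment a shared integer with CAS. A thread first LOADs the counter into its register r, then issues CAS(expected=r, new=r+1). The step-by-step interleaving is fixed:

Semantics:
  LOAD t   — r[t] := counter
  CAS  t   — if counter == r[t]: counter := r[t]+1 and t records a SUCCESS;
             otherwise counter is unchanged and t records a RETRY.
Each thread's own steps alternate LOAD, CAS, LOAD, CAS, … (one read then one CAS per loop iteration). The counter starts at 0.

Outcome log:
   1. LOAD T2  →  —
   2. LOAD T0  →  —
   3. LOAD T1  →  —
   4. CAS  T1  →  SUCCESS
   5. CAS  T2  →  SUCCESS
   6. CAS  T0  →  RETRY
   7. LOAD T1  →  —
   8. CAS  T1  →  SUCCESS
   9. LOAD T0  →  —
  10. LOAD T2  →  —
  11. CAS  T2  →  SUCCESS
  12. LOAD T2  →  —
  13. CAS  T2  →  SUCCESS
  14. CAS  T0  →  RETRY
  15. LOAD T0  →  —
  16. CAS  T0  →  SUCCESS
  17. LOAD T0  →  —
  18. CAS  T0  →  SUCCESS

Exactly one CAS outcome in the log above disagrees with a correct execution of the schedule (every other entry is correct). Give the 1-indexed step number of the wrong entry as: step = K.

Re-executing:
step 1: T2 LOAD ⇒ load; ctr=0 reg=0
step 2: T0 LOAD ⇒ load; ctr=0 reg=0
step 3: T1 LOAD ⇒ load; ctr=0 reg=0
step 4: T1 CAS ⇒ ok; ctr=1 reg=0
step 5: T2 CAS ⇒ retry; ctr=1 reg=0
step 6: T0 CAS ⇒ retry; ctr=1 reg=0
step 7: T1 LOAD ⇒ load; ctr=1 reg=1
step 8: T1 CAS ⇒ ok; ctr=2 reg=1
step 9: T0 LOAD ⇒ load; ctr=2 reg=2
step 10: T2 LOAD ⇒ load; ctr=2 reg=2
step 11: T2 CAS ⇒ ok; ctr=3 reg=2
step 12: T2 LOAD ⇒ load; ctr=3 reg=3
step 13: T2 CAS ⇒ ok; ctr=4 reg=3
step 14: T0 CAS ⇒ retry; ctr=4 reg=2
step 15: T0 LOAD ⇒ load; ctr=4 reg=4
step 16: T0 CAS ⇒ ok; ctr=5 reg=4
step 17: T0 LOAD ⇒ load; ctr=5 reg=5
step 18: T0 CAS ⇒ ok; ctr=6 reg=5
Mismatch at 5.

step = 5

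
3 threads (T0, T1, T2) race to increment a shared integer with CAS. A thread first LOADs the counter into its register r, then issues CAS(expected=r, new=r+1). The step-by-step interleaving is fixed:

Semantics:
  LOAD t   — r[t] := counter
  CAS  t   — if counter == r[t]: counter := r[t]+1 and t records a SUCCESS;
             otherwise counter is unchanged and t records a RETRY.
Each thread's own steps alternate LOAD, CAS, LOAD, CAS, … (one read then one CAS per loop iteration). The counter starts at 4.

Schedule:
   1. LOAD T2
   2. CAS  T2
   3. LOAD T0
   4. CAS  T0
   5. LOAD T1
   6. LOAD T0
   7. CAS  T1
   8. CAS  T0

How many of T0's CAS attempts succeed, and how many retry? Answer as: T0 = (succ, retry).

T0 = (1, 1)

   1) LOAD T2:  M=4  r_T2=4
   2) CAS  T2:  M=5  r_T2=4 ✓
   3) LOAD T0:  M=5  r_T0=5
   4) CAS  T0:  M=6  r_T0=5 ✓
   5) LOAD T1:  M=6  r_T1=6
   6) LOAD T0:  M=6  r_T0=6
   7) CAS  T1:  M=7  r_T1=6 ✓
   8) CAS  T0:  M=7  r_T0=6 ✗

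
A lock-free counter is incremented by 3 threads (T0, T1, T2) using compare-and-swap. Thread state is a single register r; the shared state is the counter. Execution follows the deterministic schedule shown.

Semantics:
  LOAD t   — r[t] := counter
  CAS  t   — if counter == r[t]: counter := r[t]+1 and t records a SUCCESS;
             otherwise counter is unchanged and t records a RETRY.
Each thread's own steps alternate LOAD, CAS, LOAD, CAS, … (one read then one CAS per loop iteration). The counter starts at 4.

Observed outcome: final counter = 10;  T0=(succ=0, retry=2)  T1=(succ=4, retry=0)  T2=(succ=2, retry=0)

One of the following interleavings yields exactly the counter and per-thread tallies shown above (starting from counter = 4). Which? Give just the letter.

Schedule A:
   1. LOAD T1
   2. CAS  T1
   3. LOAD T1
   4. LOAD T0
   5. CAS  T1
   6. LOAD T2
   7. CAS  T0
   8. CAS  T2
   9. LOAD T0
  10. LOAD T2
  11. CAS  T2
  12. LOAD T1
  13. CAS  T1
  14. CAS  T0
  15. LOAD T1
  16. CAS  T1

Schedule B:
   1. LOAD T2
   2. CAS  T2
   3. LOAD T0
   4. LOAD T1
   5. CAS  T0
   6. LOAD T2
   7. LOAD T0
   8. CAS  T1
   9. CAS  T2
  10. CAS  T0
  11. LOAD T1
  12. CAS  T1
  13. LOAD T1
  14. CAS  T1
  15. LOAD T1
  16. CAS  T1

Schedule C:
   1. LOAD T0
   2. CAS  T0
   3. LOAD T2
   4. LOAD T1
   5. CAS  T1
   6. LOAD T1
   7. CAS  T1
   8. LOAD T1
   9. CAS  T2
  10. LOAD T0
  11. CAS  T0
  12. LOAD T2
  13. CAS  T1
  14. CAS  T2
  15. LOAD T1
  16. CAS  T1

Tracing schedule A:
T1 LOAD — after: cnt=4, r=4 — load
T1 CAS — after: cnt=5, r=4 — ok
T1 LOAD — after: cnt=5, r=5 — load
T0 LOAD — after: cnt=5, r=5 — load
T1 CAS — after: cnt=6, r=5 — ok
T2 LOAD — after: cnt=6, r=6 — load
T0 CAS — after: cnt=6, r=5 — retry
T2 CAS — after: cnt=7, r=6 — ok
T0 LOAD — after: cnt=7, r=7 — load
T2 LOAD — after: cnt=7, r=7 — load
T2 CAS — after: cnt=8, r=7 — ok
T1 LOAD — after: cnt=8, r=8 — load
T1 CAS — after: cnt=9, r=8 — ok
T0 CAS — after: cnt=9, r=7 — retry
T1 LOAD — after: cnt=9, r=9 — load
T1 CAS — after: cnt=10, r=9 — ok

A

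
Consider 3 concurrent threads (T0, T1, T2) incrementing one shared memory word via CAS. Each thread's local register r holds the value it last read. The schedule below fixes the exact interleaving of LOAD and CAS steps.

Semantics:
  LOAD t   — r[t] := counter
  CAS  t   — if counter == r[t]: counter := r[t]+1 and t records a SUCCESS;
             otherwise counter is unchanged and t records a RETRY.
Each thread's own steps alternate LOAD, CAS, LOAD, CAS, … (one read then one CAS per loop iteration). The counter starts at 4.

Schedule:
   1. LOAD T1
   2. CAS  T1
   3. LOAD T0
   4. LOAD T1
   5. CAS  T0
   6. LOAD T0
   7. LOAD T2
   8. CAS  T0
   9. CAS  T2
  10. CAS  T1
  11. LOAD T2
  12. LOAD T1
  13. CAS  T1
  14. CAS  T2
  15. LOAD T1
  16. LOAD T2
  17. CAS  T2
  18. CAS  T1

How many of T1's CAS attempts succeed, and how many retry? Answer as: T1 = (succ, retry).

1. LOAD T1 → mem=4 r[T1]=4 [LOAD]
2. CAS T1 → mem=5 r[T1]=4 [OK]
3. LOAD T0 → mem=5 r[T0]=5 [LOAD]
4. LOAD T1 → mem=5 r[T1]=5 [LOAD]
5. CAS T0 → mem=6 r[T0]=5 [OK]
6. LOAD T0 → mem=6 r[T0]=6 [LOAD]
7. LOAD T2 → mem=6 r[T2]=6 [LOAD]
8. CAS T0 → mem=7 r[T0]=6 [OK]
9. CAS T2 → mem=7 r[T2]=6 [RETRY]
10. CAS T1 → mem=7 r[T1]=5 [RETRY]
11. LOAD T2 → mem=7 r[T2]=7 [LOAD]
12. LOAD T1 → mem=7 r[T1]=7 [LOAD]
13. CAS T1 → mem=8 r[T1]=7 [OK]
14. CAS T2 → mem=8 r[T2]=7 [RETRY]
15. LOAD T1 → mem=8 r[T1]=8 [LOAD]
16. LOAD T2 → mem=8 r[T2]=8 [LOAD]
17. CAS T2 → mem=9 r[T2]=8 [OK]
18. CAS T1 → mem=9 r[T1]=8 [RETRY]

T1 = (2, 2)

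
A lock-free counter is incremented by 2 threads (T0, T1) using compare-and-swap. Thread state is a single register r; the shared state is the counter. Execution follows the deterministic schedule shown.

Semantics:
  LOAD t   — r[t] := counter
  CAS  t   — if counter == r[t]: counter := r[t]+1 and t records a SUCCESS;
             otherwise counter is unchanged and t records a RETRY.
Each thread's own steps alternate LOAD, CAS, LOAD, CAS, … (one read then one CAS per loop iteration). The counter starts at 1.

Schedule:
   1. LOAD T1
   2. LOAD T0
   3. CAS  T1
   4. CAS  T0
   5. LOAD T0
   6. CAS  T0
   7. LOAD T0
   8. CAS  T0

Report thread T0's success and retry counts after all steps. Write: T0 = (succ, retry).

step 1: T1 LOAD ⇒ load; ctr=1 reg=1
step 2: T0 LOAD ⇒ load; ctr=1 reg=1
step 3: T1 CAS ⇒ ok; ctr=2 reg=1
step 4: T0 CAS ⇒ retry; ctr=2 reg=1
step 5: T0 LOAD ⇒ load; ctr=2 reg=2
step 6: T0 CAS ⇒ ok; ctr=3 reg=2
step 7: T0 LOAD ⇒ load; ctr=3 reg=3
step 8: T0 CAS ⇒ ok; ctr=4 reg=3

T0 = (2, 1)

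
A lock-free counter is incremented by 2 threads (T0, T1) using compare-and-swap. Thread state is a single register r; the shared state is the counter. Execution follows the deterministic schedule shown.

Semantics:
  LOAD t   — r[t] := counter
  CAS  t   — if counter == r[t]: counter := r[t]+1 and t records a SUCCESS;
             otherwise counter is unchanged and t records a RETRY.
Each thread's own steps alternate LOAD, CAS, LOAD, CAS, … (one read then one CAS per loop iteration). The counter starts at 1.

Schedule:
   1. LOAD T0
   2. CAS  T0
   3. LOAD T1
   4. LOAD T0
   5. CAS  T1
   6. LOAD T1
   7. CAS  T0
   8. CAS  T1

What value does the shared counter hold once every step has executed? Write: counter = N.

counter = 4

[1] T0.load  rd  (counter 1, T0.r 1)
[2] T0.cas  hit  (counter 2, T0.r 1)
[3] T1.load  rd  (counter 2, T1.r 2)
[4] T0.load  rd  (counter 2, T0.r 2)
[5] T1.cas  hit  (counter 3, T1.r 2)
[6] T1.load  rd  (counter 3, T1.r 3)
[7] T0.cas  miss  (counter 3, T0.r 2)
[8] T1.cas  hit  (counter 4, T1.r 3)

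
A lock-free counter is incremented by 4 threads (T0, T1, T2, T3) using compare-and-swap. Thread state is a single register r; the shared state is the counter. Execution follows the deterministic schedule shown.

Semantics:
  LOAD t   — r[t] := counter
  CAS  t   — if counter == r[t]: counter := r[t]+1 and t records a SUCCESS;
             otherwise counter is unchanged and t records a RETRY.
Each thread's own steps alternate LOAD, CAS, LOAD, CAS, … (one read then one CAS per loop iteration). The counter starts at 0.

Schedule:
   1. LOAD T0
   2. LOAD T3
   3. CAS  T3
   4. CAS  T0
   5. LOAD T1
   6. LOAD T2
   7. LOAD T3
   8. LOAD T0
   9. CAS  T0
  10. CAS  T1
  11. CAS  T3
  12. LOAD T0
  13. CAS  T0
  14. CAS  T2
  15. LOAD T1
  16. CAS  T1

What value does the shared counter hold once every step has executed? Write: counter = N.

1. LOAD T0 → mem=0 r[T0]=0 [LOAD]
2. LOAD T3 → mem=0 r[T3]=0 [LOAD]
3. CAS T3 → mem=1 r[T3]=0 [OK]
4. CAS T0 → mem=1 r[T0]=0 [RETRY]
5. LOAD T1 → mem=1 r[T1]=1 [LOAD]
6. LOAD T2 → mem=1 r[T2]=1 [LOAD]
7. LOAD T3 → mem=1 r[T3]=1 [LOAD]
8. LOAD T0 → mem=1 r[T0]=1 [LOAD]
9. CAS T0 → mem=2 r[T0]=1 [OK]
10. CAS T1 → mem=2 r[T1]=1 [RETRY]
11. CAS T3 → mem=2 r[T3]=1 [RETRY]
12. LOAD T0 → mem=2 r[T0]=2 [LOAD]
13. CAS T0 → mem=3 r[T0]=2 [OK]
14. CAS T2 → mem=3 r[T2]=1 [RETRY]
15. LOAD T1 → mem=3 r[T1]=3 [LOAD]
16. CAS T1 → mem=4 r[T1]=3 [OK]

counter = 4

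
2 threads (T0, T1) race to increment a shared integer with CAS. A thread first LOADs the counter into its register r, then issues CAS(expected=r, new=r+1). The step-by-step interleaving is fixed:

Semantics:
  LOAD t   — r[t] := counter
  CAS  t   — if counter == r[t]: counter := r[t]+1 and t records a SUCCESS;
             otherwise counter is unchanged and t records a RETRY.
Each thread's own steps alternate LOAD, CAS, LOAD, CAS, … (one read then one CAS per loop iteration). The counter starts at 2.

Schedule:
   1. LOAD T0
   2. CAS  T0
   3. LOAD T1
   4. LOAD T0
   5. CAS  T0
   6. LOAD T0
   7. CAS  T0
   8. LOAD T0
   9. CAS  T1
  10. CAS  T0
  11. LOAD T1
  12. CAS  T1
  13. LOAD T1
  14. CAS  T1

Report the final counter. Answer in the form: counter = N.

   1) LOAD T0:  M=2  r_T0=2
   2) CAS  T0:  M=3  r_T0=2 ✓
   3) LOAD T1:  M=3  r_T1=3
   4) LOAD T0:  M=3  r_T0=3
   5) CAS  T0:  M=4  r_T0=3 ✓
   6) LOAD T0:  M=4  r_T0=4
   7) CAS  T0:  M=5  r_T0=4 ✓
   8) LOAD T0:  M=5  r_T0=5
   9) CAS  T1:  M=5  r_T1=3 ✗
  10) CAS  T0:  M=6  r_T0=5 ✓
  11) LOAD T1:  M=6  r_T1=6
  12) CAS  T1:  M=7  r_T1=6 ✓
  13) LOAD T1:  M=7  r_T1=7
  14) CAS  T1:  M=8  r_T1=7 ✓

counter = 8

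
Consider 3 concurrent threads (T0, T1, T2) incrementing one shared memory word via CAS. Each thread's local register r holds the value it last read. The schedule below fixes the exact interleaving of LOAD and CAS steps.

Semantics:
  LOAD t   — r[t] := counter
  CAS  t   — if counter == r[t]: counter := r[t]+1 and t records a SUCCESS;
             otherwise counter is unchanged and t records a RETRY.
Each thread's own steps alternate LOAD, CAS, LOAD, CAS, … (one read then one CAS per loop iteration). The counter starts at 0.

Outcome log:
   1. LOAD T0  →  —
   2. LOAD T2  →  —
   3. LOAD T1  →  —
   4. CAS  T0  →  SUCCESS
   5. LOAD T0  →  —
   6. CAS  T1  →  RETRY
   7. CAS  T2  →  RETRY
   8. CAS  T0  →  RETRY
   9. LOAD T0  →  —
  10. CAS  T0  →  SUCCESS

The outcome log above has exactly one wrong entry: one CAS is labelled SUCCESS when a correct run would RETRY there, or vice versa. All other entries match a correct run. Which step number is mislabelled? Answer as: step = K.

Re-executing:
T0 LOAD — after: cnt=0, r=0 — load
T2 LOAD — after: cnt=0, r=0 — load
T1 LOAD — after: cnt=0, r=0 — load
T0 CAS — after: cnt=1, r=0 — ok
T0 LOAD — after: cnt=1, r=1 — load
T1 CAS — after: cnt=1, r=0 — retry
T2 CAS — after: cnt=1, r=0 — retry
T0 CAS — after: cnt=2, r=1 — ok
T0 LOAD — after: cnt=2, r=2 — load
T0 CAS — after: cnt=3, r=2 — ok
Mismatch at 8.

step = 8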